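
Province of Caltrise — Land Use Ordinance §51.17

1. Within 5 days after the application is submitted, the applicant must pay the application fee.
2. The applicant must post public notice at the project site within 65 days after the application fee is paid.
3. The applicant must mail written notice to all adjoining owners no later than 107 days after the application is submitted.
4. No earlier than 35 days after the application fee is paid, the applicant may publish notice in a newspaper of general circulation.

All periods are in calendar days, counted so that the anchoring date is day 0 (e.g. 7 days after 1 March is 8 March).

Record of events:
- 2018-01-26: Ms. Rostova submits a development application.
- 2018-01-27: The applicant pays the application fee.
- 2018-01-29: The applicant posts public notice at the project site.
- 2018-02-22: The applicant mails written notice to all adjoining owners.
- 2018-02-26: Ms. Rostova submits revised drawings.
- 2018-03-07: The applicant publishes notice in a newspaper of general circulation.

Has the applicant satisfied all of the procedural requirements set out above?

Step 1: 5 days after 2018-01-26 (when the application is submitted) is 2018-01-31; done 2018-01-27 — timely.
Step 2: 65 days after 2018-01-27 (when the application fee is paid) is 2018-04-02; done 2018-01-29 — timely.
Step 3: 107 days after 2018-01-26 (when the application is submitted) is 2018-05-13; completed 2018-02-22, before the deadline.
Step 4: the earliest permitted date is 35 days after 2018-01-27 (when the application fee is paid), i.e. 2018-03-03; done 2018-03-07 — permitted.

Yes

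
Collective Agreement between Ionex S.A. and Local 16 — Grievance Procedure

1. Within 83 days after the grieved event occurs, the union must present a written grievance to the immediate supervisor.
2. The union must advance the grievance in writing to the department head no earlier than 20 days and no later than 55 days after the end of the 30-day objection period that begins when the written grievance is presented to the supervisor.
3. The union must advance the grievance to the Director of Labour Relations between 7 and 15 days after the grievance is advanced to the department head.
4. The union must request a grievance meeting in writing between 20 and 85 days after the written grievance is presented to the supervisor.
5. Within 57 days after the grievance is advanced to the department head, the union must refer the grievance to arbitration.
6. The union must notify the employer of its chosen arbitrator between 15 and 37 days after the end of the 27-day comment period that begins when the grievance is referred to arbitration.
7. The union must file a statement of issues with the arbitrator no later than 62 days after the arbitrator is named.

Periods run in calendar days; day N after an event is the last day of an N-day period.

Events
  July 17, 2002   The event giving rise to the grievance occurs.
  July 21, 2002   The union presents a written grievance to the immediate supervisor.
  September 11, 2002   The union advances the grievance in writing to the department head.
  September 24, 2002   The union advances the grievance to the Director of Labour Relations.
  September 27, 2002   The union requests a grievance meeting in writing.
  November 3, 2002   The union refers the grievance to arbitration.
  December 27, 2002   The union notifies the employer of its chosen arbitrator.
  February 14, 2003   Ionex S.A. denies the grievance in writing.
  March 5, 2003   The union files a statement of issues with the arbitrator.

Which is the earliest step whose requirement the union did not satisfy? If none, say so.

Step 7

Step 1 — counting 83 days from July 17, 2002 (when the grieved event occurs) gives a deadline of October 8, 2002; done July 21, 2002 — timely.
Step 2 — 20 and 55 days from August 20, 2002 (end of the 30-day objection period, which began when the written grievance is presented to the supervisor on July 21, 2002) are September 9, 2002 and October 14, 2002 respectively; done September 11, 2002 — within the window.
Step 3 — 7 and 15 days from September 11, 2002 (when the grievance is advanced to the department head) are September 18, 2002 and September 26, 2002 respectively; September 24, 2002 falls inside that range.
Step 4 — 20 and 85 days from July 21, 2002 (when the written grievance is presented to the supervisor) are August 10, 2002 and October 14, 2002 respectively; done September 27, 2002 — within the window.
Step 5 — counting 57 days from September 11, 2002 (when the grievance is advanced to the department head) gives a deadline of November 7, 2002; completed November 3, 2002, before the deadline.
Step 6 — 15 and 37 days from November 30, 2002 (end of the 27-day comment period, which began when the grievance is referred to arbitration on November 3, 2002) are December 15, 2002 and January 6, 2003 respectively; done December 27, 2002 — within the window.
Step 7 — counting 62 days from December 27, 2002 (when the arbitrator is named) gives a deadline of February 27, 2003; not done until March 5, 2003, 6 days after the deadline.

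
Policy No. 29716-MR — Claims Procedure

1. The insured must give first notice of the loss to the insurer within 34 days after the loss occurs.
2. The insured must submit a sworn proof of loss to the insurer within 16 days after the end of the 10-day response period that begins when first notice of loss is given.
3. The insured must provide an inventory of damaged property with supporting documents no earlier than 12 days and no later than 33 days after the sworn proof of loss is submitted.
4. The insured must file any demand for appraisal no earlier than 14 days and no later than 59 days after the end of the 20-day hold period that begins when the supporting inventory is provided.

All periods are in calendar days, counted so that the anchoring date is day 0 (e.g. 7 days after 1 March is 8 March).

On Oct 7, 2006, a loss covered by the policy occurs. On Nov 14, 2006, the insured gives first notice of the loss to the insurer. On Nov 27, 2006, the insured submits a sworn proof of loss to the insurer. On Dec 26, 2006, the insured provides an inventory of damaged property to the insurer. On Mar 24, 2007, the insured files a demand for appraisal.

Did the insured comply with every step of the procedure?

Step 1 — counting 34 days from Oct 7, 2006 (when the loss occurs) gives a deadline of Nov 10, 2006; Nov 14, 2006 misses that deadline by 4 days.
The procedure was therefore not followed at step 1.

No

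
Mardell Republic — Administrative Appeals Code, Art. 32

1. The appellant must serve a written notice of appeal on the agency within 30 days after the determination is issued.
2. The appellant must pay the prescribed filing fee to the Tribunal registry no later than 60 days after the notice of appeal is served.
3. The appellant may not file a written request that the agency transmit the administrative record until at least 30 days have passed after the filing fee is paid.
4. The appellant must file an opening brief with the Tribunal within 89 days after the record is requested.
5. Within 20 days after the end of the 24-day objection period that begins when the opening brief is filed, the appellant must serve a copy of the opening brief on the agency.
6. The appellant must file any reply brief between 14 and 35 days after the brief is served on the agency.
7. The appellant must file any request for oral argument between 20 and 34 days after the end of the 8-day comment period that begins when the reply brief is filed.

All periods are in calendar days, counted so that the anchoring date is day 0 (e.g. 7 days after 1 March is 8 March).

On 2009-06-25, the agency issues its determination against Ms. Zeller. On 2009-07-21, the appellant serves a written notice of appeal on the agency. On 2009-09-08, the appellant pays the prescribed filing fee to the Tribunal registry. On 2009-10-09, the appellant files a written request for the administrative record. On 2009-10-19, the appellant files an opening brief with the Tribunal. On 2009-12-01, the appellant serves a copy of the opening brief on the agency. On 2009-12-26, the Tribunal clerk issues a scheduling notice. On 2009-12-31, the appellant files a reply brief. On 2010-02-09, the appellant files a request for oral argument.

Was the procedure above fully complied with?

Yes

(1) due by 2009-06-25 + 30 days = 2009-07-25; 2009-07-21 is within that limit.
(2) due by 2009-07-21 + 60 days = 2009-09-19; completed 2009-09-08, before the deadline.
(3) permitted from 2009-09-08 + 30 days = 2009-10-08 onward; 2009-10-09 is on or after that date.
(4) due by 2009-10-09 + 89 days = 2010-01-06; done 2009-10-19 — timely.
(5) due by 2009-11-12 + 20 days = 2009-12-02; completed 2009-12-01, before the deadline.
(6) the permitted window runs from 2009-12-01 + 14 = 2009-12-15 to 2009-12-01 + 35 = 2010-01-05; 2009-12-31 falls inside that range.
(7) the permitted window runs from 2010-01-08 + 20 = 2010-01-28 to 2010-01-08 + 34 = 2010-02-11; 2010-02-09 falls inside that range.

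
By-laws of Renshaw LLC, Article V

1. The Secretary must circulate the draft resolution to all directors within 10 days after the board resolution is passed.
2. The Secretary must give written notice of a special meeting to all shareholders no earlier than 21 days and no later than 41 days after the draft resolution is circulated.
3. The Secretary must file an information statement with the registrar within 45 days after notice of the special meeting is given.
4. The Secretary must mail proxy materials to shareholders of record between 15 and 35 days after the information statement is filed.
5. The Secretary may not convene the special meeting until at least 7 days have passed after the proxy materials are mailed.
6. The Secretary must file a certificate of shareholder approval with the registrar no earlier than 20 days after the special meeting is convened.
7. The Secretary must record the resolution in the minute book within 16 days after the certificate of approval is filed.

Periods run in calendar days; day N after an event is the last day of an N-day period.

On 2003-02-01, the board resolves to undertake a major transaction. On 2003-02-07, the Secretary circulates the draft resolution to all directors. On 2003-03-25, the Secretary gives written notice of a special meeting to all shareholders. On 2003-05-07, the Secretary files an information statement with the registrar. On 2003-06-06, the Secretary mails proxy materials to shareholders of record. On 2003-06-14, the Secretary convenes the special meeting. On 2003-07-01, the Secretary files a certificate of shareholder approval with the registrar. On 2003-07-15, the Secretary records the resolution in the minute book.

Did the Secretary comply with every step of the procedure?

No

Step 1: 10 days after 2003-02-01 (when the board resolution is passed) is 2003-02-11; 2003-02-07 is within that limit.
Step 2: the window is 21–41 days after 2003-02-07 (when the draft resolution is circulated), so 2003-02-28 through 2003-03-20; 2003-03-25 is 5 days past the end of the window.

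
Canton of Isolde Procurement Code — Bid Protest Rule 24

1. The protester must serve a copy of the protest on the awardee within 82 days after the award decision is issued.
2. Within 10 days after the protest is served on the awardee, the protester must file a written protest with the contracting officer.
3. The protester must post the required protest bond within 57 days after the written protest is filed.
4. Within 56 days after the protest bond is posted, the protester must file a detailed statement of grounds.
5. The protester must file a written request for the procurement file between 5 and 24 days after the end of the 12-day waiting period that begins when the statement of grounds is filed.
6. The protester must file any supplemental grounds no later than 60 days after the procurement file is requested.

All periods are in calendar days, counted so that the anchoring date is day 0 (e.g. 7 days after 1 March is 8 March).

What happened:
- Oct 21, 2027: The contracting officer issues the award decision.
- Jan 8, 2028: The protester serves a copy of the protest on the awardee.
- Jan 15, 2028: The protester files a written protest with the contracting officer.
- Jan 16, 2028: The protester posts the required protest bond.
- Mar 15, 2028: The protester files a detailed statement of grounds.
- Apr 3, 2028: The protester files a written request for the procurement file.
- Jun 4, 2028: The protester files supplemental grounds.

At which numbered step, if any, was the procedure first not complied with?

Step 4

(1) due by Oct 21, 2027 + 82 days = Jan 11, 2028; Jan 8, 2028 is within that limit.
(2) due by Jan 8, 2028 + 10 days = Jan 18, 2028; Jan 15, 2028 is within that limit.
(3) due by Jan 15, 2028 + 57 days = Mar 12, 2028; done Jan 16, 2028 — timely.
(4) due by Jan 16, 2028 + 56 days = Mar 12, 2028; Mar 15, 2028 misses that deadline by 3 days.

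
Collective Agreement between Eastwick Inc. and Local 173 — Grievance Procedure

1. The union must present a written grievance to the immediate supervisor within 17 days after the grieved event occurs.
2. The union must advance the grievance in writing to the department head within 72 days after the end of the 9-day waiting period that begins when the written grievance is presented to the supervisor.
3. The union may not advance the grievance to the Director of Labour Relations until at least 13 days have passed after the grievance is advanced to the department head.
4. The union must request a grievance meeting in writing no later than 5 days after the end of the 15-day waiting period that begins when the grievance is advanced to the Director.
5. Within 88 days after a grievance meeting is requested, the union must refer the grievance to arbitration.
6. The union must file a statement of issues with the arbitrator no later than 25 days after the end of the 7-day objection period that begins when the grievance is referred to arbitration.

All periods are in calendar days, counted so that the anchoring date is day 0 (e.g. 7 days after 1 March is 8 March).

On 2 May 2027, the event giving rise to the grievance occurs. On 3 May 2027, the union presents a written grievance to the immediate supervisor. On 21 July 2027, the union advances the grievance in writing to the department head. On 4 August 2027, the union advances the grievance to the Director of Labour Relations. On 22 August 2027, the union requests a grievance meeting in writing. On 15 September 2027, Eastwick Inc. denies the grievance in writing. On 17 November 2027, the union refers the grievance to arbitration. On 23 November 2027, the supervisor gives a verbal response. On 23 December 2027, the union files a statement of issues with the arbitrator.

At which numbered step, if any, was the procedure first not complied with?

Step 1 — counting 17 days from 2 May 2027 (when the grieved event occurs) gives a deadline of 19 May 2027; completed 3 May 2027, before the deadline.
Step 2 — counting 72 days from 12 May 2027 (end of the 9-day waiting period, which began when the written grievance is presented to the supervisor on 3 May 2027) gives a deadline of 23 July 2027; 21 July 2027 is within that limit.
Step 3 — must wait 13 days from 21 July 2027 (when the grievance is advanced to the department head), so not before 3 August 2027; 4 August 2027 is on or after that date.
Step 4 — counting 5 days from 19 August 2027 (end of the 15-day waiting period, which began when the grievance is advanced to the Director on 4 August 2027) gives a deadline of 24 August 2027; completed 22 August 2027, before the deadline.
Step 5 — counting 88 days from 22 August 2027 (when a grievance meeting is requested) gives a deadline of 18 November 2027; completed 17 November 2027, before the deadline.
Step 6 — counting 25 days from 24 November 2027 (end of the 7-day objection period, which began when the grievance is referred to arbitration on 17 November 2027) gives a deadline of 19 December 2027; done 23 December 2027 — 4 days late.

Step 6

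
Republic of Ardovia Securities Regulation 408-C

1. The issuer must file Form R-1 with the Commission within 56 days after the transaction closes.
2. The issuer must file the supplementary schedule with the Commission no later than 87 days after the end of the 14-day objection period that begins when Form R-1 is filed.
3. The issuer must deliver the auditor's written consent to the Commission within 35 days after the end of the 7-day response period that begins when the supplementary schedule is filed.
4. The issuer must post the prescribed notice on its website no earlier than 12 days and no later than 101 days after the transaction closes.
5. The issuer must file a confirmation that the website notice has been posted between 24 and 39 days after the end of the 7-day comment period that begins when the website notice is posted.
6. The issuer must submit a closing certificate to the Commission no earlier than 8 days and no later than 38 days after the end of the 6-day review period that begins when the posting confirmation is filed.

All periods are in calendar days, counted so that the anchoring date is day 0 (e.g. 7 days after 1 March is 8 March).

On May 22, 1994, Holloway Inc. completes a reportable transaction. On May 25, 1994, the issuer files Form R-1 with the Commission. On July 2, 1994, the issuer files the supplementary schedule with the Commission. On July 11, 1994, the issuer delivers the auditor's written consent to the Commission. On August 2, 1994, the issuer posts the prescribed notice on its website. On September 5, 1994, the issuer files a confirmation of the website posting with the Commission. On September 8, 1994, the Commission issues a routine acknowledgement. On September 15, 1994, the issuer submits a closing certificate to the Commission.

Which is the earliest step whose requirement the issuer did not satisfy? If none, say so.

Step 6

Step 1 — counting 56 days from May 22, 1994 (when the transaction closes) gives a deadline of July 17, 1994; completed May 25, 1994, before the deadline.
Step 2 — counting 87 days from June 8, 1994 (end of the 14-day objection period, which began when Form R-1 is filed on May 25, 1994) gives a deadline of September 3, 1994; completed July 2, 1994, before the deadline.
Step 3 — counting 35 days from July 9, 1994 (end of the 7-day response period, which began when the supplementary schedule is filed on July 2, 1994) gives a deadline of August 13, 1994; completed July 11, 1994, before the deadline.
Step 4 — 12 and 101 days from May 22, 1994 (when the transaction closes) are June 3, 1994 and August 31, 1994 respectively; done August 2, 1994, which is between those dates.
Step 5 — 24 and 39 days from August 9, 1994 (end of the 7-day comment period, which began when the website notice is posted on August 2, 1994) are September 2, 1994 and September 17, 1994 respectively; done September 5, 1994 — within the window.
Step 6 — 8 and 38 days from September 11, 1994 (end of the 6-day review period, which began when the posting confirmation is filed on September 5, 1994) are September 19, 1994 and October 19, 1994 respectively; September 15, 1994 is 4 days too early.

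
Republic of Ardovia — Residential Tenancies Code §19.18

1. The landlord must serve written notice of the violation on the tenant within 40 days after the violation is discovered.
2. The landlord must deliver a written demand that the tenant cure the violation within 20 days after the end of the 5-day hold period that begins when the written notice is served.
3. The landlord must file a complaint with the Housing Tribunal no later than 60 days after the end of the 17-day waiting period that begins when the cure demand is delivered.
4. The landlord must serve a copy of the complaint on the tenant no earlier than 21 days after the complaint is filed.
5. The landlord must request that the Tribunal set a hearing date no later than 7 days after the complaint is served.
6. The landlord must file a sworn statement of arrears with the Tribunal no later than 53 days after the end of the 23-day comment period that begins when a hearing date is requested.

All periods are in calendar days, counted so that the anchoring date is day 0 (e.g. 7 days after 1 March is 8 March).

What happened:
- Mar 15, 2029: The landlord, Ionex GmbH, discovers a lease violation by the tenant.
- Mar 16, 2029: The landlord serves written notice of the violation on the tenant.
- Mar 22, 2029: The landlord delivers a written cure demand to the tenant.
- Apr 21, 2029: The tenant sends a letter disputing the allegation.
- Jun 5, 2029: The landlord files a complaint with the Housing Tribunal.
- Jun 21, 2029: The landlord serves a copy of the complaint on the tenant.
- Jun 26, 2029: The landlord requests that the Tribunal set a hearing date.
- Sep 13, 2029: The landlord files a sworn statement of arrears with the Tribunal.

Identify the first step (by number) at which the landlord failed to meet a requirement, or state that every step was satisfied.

Step 1 — counting 40 days from Mar 15, 2029 (when the violation is discovered) gives a deadline of Apr 24, 2029; done Mar 16, 2029 — timely.
Step 2 — counting 20 days from Mar 21, 2029 (end of the 5-day hold period, which began when the written notice is served on Mar 16, 2029) gives a deadline of Apr 10, 2029; completed Mar 22, 2029, before the deadline.
Step 3 — counting 60 days from Apr 8, 2029 (end of the 17-day waiting period, which began when the cure demand is delivered on Mar 22, 2029) gives a deadline of Jun 7, 2029; Jun 5, 2029 is within that limit.
Step 4 — must wait 21 days from Jun 5, 2029 (when the complaint is filed), so not before Jun 26, 2029; Jun 21, 2029 is 5 days before the earliest permitted date.
That is the first point of non-compliance.

Step 4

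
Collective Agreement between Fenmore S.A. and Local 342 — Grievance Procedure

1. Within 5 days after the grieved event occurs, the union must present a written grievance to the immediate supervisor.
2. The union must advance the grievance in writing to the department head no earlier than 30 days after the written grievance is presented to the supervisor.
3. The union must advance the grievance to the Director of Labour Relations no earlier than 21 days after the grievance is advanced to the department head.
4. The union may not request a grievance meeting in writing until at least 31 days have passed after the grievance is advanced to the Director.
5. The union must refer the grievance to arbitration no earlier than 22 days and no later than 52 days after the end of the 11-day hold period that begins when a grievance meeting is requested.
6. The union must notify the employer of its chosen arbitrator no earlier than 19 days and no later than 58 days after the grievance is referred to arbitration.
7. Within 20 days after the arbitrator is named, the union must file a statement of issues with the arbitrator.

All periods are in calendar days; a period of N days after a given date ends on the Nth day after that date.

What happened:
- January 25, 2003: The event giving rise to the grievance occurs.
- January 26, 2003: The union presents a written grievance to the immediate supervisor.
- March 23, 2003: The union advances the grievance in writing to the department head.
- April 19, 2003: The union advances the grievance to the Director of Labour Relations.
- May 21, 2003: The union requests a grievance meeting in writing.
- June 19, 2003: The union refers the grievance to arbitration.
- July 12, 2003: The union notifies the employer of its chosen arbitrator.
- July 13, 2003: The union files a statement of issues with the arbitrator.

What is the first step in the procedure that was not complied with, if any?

Step 5

Step 1: 5 days after January 25, 2003 (when the grieved event occurs) is January 30, 2003; completed January 26, 2003, before the deadline.
Step 2: the earliest permitted date is 30 days after January 26, 2003 (when the written grievance is presented to the supervisor), i.e. February 25, 2003; done March 23, 2003, after the minimum wait.
Step 3: the earliest permitted date is 21 days after March 23, 2003 (when the grievance is advanced to the department head), i.e. April 13, 2003; done April 19, 2003, after the minimum wait.
Step 4: the earliest permitted date is 31 days after April 19, 2003 (when the grievance is advanced to the Director), i.e. May 20, 2003; done May 21, 2003 — permitted.
Step 5: the window is 22–52 days after June 1, 2003 (end of the 11-day hold period, which began when a grievance meeting is requested on May 21, 2003), so June 23, 2003 through July 23, 2003; June 19, 2003 is 4 days too early.
No need to go further; step 5 was not satisfied.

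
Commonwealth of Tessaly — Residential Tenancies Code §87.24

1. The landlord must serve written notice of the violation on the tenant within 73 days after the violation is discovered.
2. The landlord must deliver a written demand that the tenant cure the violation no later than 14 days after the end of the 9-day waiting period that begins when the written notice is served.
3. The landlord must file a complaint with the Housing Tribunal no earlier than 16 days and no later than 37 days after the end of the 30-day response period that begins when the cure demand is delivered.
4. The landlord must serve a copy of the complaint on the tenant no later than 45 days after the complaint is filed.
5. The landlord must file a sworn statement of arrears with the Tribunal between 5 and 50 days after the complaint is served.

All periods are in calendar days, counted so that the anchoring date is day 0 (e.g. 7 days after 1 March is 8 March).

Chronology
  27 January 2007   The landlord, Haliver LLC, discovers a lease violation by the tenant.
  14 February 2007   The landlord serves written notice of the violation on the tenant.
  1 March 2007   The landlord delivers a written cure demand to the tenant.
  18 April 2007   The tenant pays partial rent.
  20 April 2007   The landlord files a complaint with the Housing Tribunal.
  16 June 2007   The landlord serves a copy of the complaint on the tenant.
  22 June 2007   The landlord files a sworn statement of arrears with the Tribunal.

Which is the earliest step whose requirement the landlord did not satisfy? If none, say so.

Step 1: 73 days after 27 January 2007 (when the violation is discovered) is 10 April 2007; completed 14 February 2007, before the deadline.
Step 2: 14 days after 23 February 2007 (end of the 9-day waiting period, which began when the written notice is served on 14 February 2007) is 9 March 2007; completed 1 March 2007, before the deadline.
Step 3: the window is 16–37 days after 31 March 2007 (end of the 30-day response period, which began when the cure demand is delivered on 1 March 2007), so 16 April 2007 through 7 May 2007; done 20 April 2007 — within the window.
Step 4: 45 days after 20 April 2007 (when the complaint is filed) is 4 June 2007; 16 June 2007 misses that deadline by 12 days.

Step 4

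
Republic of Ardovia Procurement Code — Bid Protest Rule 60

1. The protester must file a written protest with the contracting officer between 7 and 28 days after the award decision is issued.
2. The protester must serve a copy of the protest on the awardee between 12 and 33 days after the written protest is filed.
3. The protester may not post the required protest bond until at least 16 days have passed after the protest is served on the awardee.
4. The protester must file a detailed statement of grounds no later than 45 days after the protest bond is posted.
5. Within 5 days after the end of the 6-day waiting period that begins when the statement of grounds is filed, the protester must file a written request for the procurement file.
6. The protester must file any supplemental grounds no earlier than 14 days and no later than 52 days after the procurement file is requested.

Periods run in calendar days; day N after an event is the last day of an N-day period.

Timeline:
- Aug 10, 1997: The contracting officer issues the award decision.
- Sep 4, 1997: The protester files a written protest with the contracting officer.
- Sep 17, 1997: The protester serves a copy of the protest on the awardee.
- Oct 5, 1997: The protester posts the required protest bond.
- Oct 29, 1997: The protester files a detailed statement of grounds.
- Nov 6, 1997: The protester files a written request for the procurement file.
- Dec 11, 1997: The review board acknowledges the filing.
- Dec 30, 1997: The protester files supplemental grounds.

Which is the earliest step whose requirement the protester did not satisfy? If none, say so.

Step 1: the window is 7–28 days after Aug 10, 1997 (when the award decision is issued), so Aug 17, 1997 through Sep 7, 1997; done Sep 4, 1997, which is between those dates.
Step 2: the window is 12–33 days after Sep 4, 1997 (when the written protest is filed), so Sep 16, 1997 through Oct 7, 1997; Sep 17, 1997 falls inside that range.
Step 3: the earliest permitted date is 16 days after Sep 17, 1997 (when the protest is served on the awardee), i.e. Oct 3, 1997; done Oct 5, 1997 — permitted.
Step 4: 45 days after Oct 5, 1997 (when the protest bond is posted) is Nov 19, 1997; Oct 29, 1997 is within that limit.
Step 5: 5 days after Nov 4, 1997 (end of the 6-day waiting period, which began when the statement of grounds is filed on Oct 29, 1997) is Nov 9, 1997; completed Nov 6, 1997, before the deadline.
Step 6: the window is 14–52 days after Nov 6, 1997 (when the procurement file is requested), so Nov 20, 1997 through Dec 28, 1997; done Dec 30, 1997 — 2 days after the window closed.
The analysis stops there.

Step 6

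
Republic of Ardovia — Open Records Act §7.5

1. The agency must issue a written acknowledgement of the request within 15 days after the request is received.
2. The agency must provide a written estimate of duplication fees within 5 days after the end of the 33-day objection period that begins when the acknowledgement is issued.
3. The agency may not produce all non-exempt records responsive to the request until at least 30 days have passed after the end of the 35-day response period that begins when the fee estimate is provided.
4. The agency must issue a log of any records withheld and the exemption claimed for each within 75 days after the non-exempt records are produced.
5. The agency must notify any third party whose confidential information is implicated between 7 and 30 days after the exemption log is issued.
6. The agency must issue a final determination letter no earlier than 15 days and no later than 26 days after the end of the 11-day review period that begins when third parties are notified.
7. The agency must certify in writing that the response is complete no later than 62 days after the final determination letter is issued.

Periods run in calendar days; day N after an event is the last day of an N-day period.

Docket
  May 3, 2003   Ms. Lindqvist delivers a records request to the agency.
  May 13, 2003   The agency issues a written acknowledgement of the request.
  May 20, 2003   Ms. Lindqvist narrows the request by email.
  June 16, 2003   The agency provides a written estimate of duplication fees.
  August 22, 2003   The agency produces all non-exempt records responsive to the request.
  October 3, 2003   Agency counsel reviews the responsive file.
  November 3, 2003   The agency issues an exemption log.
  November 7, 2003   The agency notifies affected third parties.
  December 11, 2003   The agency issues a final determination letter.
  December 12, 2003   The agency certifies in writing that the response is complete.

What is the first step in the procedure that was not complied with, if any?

(1) due by May 3, 2003 + 15 days = May 18, 2003; May 13, 2003 is within that limit.
(2) due by June 15, 2003 + 5 days = June 20, 2003; done June 16, 2003 — timely.
(3) permitted from July 21, 2003 + 30 days = August 20, 2003 onward; done August 22, 2003, after the minimum wait.
(4) due by August 22, 2003 + 75 days = November 5, 2003; completed November 3, 2003, before the deadline.
(5) the permitted window runs from November 3, 2003 + 7 = November 10, 2003 to November 3, 2003 + 30 = December 3, 2003; November 7, 2003 is 3 days too early.

Step 5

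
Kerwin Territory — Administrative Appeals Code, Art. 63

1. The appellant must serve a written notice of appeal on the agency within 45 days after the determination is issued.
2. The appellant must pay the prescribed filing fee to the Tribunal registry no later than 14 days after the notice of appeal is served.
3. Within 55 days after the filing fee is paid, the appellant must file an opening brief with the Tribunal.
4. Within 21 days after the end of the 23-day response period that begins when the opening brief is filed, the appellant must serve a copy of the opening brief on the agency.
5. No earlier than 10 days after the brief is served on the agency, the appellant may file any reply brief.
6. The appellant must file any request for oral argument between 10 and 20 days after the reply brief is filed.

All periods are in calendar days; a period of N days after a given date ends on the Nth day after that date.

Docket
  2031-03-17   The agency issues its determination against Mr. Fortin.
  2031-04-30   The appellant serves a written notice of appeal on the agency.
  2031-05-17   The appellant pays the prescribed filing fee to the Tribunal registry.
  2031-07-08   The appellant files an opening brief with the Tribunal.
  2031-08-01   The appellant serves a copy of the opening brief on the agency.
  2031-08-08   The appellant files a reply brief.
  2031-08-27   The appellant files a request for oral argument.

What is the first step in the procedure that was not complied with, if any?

Step 1: 45 days after 2031-03-17 (when the determination is issued) is 2031-05-01; completed 2031-04-30, before the deadline.
Step 2: 14 days after 2031-04-30 (when the notice of appeal is served) is 2031-05-14; 2031-05-17 misses that deadline by 3 days.

Step 2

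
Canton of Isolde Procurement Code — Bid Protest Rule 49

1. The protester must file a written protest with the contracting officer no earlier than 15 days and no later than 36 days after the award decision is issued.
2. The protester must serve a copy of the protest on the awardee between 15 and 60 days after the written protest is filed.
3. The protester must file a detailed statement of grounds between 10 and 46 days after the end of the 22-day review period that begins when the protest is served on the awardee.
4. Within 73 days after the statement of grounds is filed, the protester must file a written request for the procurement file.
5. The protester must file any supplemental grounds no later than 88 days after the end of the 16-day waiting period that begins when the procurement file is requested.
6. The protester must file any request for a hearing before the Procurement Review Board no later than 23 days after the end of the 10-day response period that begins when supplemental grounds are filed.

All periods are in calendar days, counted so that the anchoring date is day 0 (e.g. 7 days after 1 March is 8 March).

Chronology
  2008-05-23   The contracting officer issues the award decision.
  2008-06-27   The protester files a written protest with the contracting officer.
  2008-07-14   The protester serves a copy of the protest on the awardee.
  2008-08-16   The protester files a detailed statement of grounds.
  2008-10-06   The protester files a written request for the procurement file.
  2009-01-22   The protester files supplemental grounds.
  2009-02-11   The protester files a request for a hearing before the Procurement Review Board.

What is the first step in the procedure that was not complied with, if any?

Step 1: the window is 15–36 days after 2008-05-23 (when the award decision is issued), so 2008-06-07 through 2008-06-28; done 2008-06-27, which is between those dates.
Step 2: the window is 15–60 days after 2008-06-27 (when the written protest is filed), so 2008-07-12 through 2008-08-26; done 2008-07-14, which is between those dates.
Step 3: the window is 10–46 days after 2008-08-05 (end of the 22-day review period, which began when the protest is served on the awardee on 2008-07-14), so 2008-08-15 through 2008-09-20; 2008-08-16 falls inside that range.
Step 4: 73 days after 2008-08-16 (when the statement of grounds is filed) is 2008-10-28; completed 2008-10-06, before the deadline.
Step 5: 88 days after 2008-10-22 (end of the 16-day waiting period, which began when the procurement file is requested on 2008-10-06) is 2009-01-18; not done until 2009-01-22, 4 days after the deadline.
That is the first point of non-compliance.

Step 5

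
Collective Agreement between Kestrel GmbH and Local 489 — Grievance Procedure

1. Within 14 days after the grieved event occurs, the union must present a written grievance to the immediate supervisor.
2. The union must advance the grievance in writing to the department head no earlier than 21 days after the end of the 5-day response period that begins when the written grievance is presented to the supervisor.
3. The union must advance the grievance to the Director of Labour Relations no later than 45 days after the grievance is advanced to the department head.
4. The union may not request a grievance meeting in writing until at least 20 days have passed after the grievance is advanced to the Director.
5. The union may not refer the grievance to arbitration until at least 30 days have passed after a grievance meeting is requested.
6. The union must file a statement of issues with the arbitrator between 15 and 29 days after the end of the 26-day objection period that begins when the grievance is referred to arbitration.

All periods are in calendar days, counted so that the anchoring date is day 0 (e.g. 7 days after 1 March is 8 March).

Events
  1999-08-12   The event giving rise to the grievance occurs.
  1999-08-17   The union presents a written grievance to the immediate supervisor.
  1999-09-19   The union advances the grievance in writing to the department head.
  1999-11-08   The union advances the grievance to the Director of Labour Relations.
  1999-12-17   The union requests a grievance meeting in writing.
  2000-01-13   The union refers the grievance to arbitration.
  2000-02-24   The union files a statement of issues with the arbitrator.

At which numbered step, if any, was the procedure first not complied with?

Step 1: 14 days after 1999-08-12 (when the grieved event occurs) is 1999-08-26; done 1999-08-17 — timely.
Step 2: the earliest permitted date is 21 days after 1999-08-22 (end of the 5-day response period, which began when the written grievance is presented to the supervisor on 1999-08-17), i.e. 1999-09-12; done 1999-09-19 — permitted.
Step 3: 45 days after 1999-09-19 (when the grievance is advanced to the department head) is 1999-11-03; 1999-11-08 misses that deadline by 5 days.
Later steps need not be reached.

Step 3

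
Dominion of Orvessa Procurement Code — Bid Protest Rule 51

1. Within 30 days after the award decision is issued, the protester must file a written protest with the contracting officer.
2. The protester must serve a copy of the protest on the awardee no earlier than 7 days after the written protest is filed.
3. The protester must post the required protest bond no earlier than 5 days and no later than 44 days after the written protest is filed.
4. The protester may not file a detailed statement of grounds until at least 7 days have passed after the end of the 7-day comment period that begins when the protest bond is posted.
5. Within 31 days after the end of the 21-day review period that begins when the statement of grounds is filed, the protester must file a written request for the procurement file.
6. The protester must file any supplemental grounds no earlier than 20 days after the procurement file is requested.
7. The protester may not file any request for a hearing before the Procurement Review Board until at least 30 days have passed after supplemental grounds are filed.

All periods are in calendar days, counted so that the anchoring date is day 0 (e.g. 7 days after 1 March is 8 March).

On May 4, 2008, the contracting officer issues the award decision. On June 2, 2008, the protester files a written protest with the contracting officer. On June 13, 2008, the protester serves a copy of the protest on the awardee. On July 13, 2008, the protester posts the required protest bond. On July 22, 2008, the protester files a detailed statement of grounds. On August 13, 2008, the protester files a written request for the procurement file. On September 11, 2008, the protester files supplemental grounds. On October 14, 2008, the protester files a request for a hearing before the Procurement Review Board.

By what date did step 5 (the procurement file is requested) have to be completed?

The statement of grounds is filed on July 22, 2008; the 21-day review period therefore ends August 12, 2008, and step 5 runs from that date. 31 days after August 12, 2008 is September 12, 2008.

September 12, 2008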